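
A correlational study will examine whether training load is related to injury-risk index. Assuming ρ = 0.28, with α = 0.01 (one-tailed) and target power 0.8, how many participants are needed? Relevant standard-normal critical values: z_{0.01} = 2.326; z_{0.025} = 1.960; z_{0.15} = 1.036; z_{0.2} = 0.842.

n = 125

Fisher's z: C = ½·ln((1+r)/(1−r)) = ½·ln(1.7778) = 0.2877.
n = ((z_{α} + z_β)/C)² + 3.
(2.326 + 0.842) / 0.2877 = 3.168 / 0.2877 = 11.011.
n = 11.011² + 3 = 121.25 + 3 = 124.3.
Round up.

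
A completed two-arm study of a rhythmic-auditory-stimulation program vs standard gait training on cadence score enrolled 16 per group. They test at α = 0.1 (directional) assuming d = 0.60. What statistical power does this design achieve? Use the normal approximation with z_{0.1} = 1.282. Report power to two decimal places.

power ≈ 0.66

For two equal groups, power = Φ(d·√(n/2) − z_{α}).
d·√(n/2) = 0.60 × √(16/2) = 0.60 × 2.828 = 1.697.
z_β = 1.697 − 1.282 = 0.415.
Power = Φ(0.415) = 0.661.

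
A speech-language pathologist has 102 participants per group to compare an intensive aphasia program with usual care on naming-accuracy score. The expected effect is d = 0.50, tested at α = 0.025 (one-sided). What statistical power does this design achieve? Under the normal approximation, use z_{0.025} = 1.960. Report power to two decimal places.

For two equal groups, power = Φ(d·√(n/2) − z_{α}).
d·√(n/2) = 0.50 × √(102/2) = 0.50 × 7.141 = 3.571.
z_β = 3.571 − 1.960 = 1.611.
Power = Φ(1.611) = 0.946.

power ≈ 0.95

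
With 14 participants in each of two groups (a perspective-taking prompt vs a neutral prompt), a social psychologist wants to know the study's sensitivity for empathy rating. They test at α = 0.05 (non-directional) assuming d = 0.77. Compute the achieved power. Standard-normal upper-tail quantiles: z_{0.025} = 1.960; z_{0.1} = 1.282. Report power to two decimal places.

power ≈ 0.53

For two equal groups, power = Φ(d·√(n/2) − z_{α/2}).
d·√(n/2) = 0.77 × √(14/2) = 0.77 × 2.646 = 2.037.
z_β = 2.037 − 1.960 = 0.077.
Power = Φ(0.077) = 0.531.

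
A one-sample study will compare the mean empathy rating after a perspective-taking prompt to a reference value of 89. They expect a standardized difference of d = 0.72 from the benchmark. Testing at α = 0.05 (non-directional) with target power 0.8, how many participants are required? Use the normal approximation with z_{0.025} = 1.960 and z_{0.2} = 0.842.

For a one-sample test: n = ((z_{α/2} + z_β) / d)².
z_{α/2} + z_β = 1.960 + 0.842 = 2.802.
n = (2.802 / 0.72)² = 3.892² = 15.15.
Round up.

n = 16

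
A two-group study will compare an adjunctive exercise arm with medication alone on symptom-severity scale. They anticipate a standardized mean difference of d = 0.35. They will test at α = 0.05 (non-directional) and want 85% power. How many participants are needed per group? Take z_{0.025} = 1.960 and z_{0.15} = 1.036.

n = 147 per group

For two independent groups with equal n: n = 2·((z_{α/2} + z_β) / d)².
z_{α/2} + z_β = 1.960 + 1.036 = 2.996.
n = 2 × (2.996 / 0.35)² = 2 × 8.560² = 2 × 73.27 = 146.5.
Round up to the next whole participant.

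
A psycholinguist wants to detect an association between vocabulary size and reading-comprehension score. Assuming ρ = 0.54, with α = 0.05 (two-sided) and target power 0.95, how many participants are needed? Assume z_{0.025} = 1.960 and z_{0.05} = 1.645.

n = 39

Fisher's z: C = ½·ln((1+r)/(1−r)) = ½·ln(3.3478) = 0.6042.
n = ((z_{α/2} + z_β)/C)² + 3.
(1.960 + 1.645) / 0.6042 = 3.605 / 0.6042 = 5.967.
n = 5.967² + 3 = 35.60 + 3 = 38.6.
Round up.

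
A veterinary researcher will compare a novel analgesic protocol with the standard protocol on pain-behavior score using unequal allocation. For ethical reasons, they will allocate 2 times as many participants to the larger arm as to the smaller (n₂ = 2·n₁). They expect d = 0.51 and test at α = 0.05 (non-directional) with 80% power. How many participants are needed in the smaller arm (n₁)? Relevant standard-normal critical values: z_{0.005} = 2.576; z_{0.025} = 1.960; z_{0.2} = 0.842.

With allocation ratio k = n₂/n₁ = 2, Var(x̄₁−x̄₂) = σ²(1/n₁ + 1/(k·n₁)) = σ²·(k+1)/(k·n₁).
So n₁ = (1 + 1/k)·((z_{α/2} + z_β)/d)² = 1.500 × (2.802/0.51)².
n₁ = 1.500 × 30.19 = 45.3.
Round up: n₁ = 46, giving n₂ = 2 × 46 = 92.

n₁ = 46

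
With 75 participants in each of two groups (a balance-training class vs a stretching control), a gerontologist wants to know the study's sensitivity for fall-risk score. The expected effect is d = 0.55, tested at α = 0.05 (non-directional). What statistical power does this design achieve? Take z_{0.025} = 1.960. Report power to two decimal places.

power ≈ 0.92

For two equal groups, power = Φ(d·√(n/2) − z_{α/2}).
d·√(n/2) = 0.55 × √(75/2) = 0.55 × 6.124 = 3.368.
z_β = 3.368 − 1.960 = 1.408.
Power = Φ(1.408) = 0.920.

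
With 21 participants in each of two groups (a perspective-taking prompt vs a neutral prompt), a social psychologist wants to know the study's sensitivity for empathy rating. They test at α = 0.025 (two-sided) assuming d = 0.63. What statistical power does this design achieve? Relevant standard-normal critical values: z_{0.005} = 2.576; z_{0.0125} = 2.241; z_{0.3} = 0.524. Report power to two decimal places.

For two equal groups, power = Φ(d·√(n/2) − z_{α/2}).
d·√(n/2) = 0.63 × √(21/2) = 0.63 × 3.240 = 2.041.
z_β = 2.041 − 2.241 = -0.200.
Power = Φ(-0.200) = 0.421.

power ≈ 0.42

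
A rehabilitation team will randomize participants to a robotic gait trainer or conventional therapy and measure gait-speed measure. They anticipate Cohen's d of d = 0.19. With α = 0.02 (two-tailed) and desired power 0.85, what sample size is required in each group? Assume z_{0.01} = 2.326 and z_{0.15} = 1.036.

For two independent groups with equal n: n = 2·((z_{α/2} + z_β) / d)².
z_{α/2} + z_β = 2.326 + 1.036 = 3.362.
n = 2 × (3.362 / 0.19)² = 2 × 17.695² = 2 × 313.10 = 626.2.
Round up to the next whole participant.

n = 627 per group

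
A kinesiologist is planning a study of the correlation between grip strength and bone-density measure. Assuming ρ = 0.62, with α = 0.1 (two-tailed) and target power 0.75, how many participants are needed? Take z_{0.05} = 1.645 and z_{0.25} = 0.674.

n = 14

Fisher's z: C = ½·ln((1+r)/(1−r)) = ½·ln(4.2632) = 0.7250.
n = ((z_{α/2} + z_β)/C)² + 3.
(1.645 + 0.674) / 0.7250 = 2.319 / 0.7250 = 3.199.
n = 3.199² + 3 = 10.23 + 3 = 13.2.
Round up.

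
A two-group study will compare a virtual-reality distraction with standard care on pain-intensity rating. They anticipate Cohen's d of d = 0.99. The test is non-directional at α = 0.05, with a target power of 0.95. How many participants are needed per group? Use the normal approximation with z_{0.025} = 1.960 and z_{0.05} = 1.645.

n = 27 per group

For two independent groups with equal n: n = 2·((z_{α/2} + z_β) / d)².
z_{α/2} + z_β = 1.960 + 1.645 = 3.605.
n = 2 × (3.605 / 0.99)² = 2 × 3.641² = 2 × 13.26 = 26.5.
Round up to the next whole participant.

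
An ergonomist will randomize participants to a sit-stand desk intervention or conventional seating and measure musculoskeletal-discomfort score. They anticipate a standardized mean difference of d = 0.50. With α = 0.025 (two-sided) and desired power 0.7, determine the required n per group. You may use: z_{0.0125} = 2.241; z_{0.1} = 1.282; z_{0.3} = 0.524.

For two independent groups with equal n: n = 2·((z_{α/2} + z_β) / d)².
z_{α/2} + z_β = 2.241 + 0.524 = 2.765.
n = 2 × (2.765 / 0.50)² = 2 × 5.530² = 2 × 30.58 = 61.2.
Round up to the next whole participant.

n = 62 per group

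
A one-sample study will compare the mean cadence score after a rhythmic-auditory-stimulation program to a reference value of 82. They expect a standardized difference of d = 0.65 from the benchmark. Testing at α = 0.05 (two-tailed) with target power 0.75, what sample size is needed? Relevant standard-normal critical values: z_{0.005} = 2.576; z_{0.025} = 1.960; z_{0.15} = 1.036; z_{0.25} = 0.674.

n = 17

For a one-sample test: n = ((z_{α/2} + z_β) / d)².
z_{α/2} + z_β = 1.960 + 0.674 = 2.634.
n = (2.634 / 0.65)² = 4.052² = 16.42.
Round up.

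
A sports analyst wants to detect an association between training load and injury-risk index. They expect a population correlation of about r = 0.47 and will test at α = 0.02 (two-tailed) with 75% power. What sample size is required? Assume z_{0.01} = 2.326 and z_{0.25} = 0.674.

Fisher's z: C = ½·ln((1+r)/(1−r)) = ½·ln(2.7736) = 0.5101.
n = ((z_{α/2} + z_β)/C)² + 3.
(2.326 + 0.674) / 0.5101 = 3.000 / 0.5101 = 5.881.
n = 5.881² + 3 = 34.59 + 3 = 37.6.
Round up.

n = 38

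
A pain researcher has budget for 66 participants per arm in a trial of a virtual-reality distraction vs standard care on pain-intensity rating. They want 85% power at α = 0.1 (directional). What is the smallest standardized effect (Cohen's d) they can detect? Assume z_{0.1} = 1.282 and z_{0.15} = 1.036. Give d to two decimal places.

For two independent groups of n = 66 each: d_min = (z_{α} + z_β)·√(2/n).
z-sum = 1.282 + 1.036 = 2.318.
d_min = 2.318 × √(2/66) = 2.318 × 0.1741 = 0.404.

d_min ≈ 0.40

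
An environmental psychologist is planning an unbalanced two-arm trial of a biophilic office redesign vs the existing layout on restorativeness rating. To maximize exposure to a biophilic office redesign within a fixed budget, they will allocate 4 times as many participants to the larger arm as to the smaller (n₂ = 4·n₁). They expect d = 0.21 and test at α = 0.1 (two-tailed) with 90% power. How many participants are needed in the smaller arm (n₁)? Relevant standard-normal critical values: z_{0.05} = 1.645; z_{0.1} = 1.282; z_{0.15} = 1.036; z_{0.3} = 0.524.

With allocation ratio k = n₂/n₁ = 4, Var(x̄₁−x̄₂) = σ²(1/n₁ + 1/(k·n₁)) = σ²·(k+1)/(k·n₁).
So n₁ = (1 + 1/k)·((z_{α/2} + z_β)/d)² = 1.250 × (2.927/0.21)².
n₁ = 1.250 × 194.27 = 242.8.
Round up: n₁ = 243, giving n₂ = 4 × 243 = 972.

n₁ = 243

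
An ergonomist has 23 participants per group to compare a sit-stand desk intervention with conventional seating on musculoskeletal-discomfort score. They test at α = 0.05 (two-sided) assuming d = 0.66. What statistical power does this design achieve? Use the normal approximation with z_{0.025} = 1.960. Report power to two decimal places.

power ≈ 0.61

For two equal groups, power = Φ(d·√(n/2) − z_{α/2}).
d·√(n/2) = 0.66 × √(23/2) = 0.66 × 3.391 = 2.238.
z_β = 2.238 − 1.960 = 0.278.
Power = Φ(0.278) = 0.610.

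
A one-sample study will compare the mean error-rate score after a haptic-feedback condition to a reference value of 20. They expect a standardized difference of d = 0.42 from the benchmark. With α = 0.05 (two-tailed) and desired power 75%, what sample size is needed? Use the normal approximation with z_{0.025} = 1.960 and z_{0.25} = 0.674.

For a one-sample test: n = ((z_{α/2} + z_β) / d)².
z_{α/2} + z_β = 1.960 + 0.674 = 2.634.
n = (2.634 / 0.42)² = 6.271² = 39.33.
Round up.

n = 40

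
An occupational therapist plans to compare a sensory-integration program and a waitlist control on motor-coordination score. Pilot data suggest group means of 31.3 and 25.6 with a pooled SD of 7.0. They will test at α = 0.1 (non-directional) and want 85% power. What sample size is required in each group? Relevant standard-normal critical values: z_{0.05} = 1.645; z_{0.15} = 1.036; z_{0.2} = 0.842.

Cohen's d = |M₁ − M₂| / SD_pooled = |31.3 − 25.6| / 7.0 = 5.7 / 7.0 = 0.814.
For two independent groups with equal n: n = 2·((z_{α/2} + z_β) / d)².
z_{α/2} + z_β = 1.645 + 1.036 = 2.681.
n = 2 × (2.681 / 0.814)² = 2 × 3.294² = 2 × 10.85 = 21.7.
Round up to the next whole participant.

n = 22 per group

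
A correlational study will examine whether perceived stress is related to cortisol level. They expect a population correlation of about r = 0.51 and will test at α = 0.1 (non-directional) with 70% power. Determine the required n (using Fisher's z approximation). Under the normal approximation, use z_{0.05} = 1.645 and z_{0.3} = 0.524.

n = 18

Fisher's z: C = ½·ln((1+r)/(1−r)) = ½·ln(3.0816) = 0.5627.
n = ((z_{α/2} + z_β)/C)² + 3.
(1.645 + 0.524) / 0.5627 = 2.169 / 0.5627 = 3.855.
n = 3.855² + 3 = 14.86 + 3 = 17.9.
Round up.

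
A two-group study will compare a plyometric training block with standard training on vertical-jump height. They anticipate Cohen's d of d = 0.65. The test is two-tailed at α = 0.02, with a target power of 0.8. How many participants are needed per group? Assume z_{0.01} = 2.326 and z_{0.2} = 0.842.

n = 48 per group

For two independent groups with equal n: n = 2·((z_{α/2} + z_β) / d)².
z_{α/2} + z_β = 2.326 + 0.842 = 3.168.
n = 2 × (3.168 / 0.65)² = 2 × 4.874² = 2 × 23.75 = 47.5.
Round up to the next whole participant.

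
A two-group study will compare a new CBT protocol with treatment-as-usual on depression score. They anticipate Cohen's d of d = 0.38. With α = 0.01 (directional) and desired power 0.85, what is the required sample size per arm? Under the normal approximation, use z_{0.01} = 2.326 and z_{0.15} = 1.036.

n = 157 per group

For two independent groups with equal n: n = 2·((z_{α} + z_β) / d)².
z_{α} + z_β = 2.326 + 1.036 = 3.362.
n = 2 × (3.362 / 0.38)² = 2 × 8.847² = 2 × 78.28 = 156.6.
Round up to the next whole participant.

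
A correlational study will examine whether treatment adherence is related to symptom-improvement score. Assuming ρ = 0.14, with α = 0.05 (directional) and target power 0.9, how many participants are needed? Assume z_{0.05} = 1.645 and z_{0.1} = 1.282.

n = 435

Fisher's z: C = ½·ln((1+r)/(1−r)) = ½·ln(1.3256) = 0.1409.
n = ((z_{α} + z_β)/C)² + 3.
(1.645 + 1.282) / 0.1409 = 2.927 / 0.1409 = 20.774.
n = 20.774² + 3 = 431.54 + 3 = 434.5.
Round up.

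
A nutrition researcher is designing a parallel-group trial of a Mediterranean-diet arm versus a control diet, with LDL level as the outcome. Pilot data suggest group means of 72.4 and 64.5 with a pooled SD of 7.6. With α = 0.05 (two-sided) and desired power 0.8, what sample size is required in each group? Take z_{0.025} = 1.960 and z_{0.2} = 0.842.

n = 15 per group

Cohen's d = |M₁ − M₂| / SD_pooled = |72.4 − 64.5| / 7.6 = 7.9 / 7.6 = 1.039.
For two independent groups with equal n: n = 2·((z_{α/2} + z_β) / d)².
z_{α/2} + z_β = 1.960 + 0.842 = 2.802.
n = 2 × (2.802 / 1.039)² = 2 × 2.697² = 2 × 7.27 = 14.5.
Round up to the next whole participant.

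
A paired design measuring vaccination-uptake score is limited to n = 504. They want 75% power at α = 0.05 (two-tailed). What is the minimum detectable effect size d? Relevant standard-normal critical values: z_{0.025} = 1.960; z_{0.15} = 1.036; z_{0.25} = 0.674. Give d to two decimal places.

d_min ≈ 0.12

For a single sample (or paired design) of n = 504: d_min = (z_{α/2} + z_β)/√n.
z-sum = 1.960 + 0.674 = 2.634.
d_min = 2.634 / √504 = 2.634 / 22.450 = 0.117.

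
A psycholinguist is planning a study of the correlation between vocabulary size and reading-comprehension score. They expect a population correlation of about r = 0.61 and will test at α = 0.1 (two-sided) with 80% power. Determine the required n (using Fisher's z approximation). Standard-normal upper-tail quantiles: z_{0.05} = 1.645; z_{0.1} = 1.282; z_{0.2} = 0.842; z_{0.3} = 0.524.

n = 16

Fisher's z: C = ½·ln((1+r)/(1−r)) = ½·ln(4.1282) = 0.7089.
n = ((z_{α/2} + z_β)/C)² + 3.
(1.645 + 0.842) / 0.7089 = 2.487 / 0.7089 = 3.508.
n = 3.508² + 3 = 12.31 + 3 = 15.3.
Round up.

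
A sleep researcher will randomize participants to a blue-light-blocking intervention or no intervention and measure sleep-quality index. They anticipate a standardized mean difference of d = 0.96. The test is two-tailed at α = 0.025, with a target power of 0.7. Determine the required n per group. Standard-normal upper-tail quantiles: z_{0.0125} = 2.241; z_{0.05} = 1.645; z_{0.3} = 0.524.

For two independent groups with equal n: n = 2·((z_{α/2} + z_β) / d)².
z_{α/2} + z_β = 2.241 + 0.524 = 2.765.
n = 2 × (2.765 / 0.96)² = 2 × 2.880² = 2 × 8.30 = 16.6.
Round up to the next whole participant.

n = 17 per group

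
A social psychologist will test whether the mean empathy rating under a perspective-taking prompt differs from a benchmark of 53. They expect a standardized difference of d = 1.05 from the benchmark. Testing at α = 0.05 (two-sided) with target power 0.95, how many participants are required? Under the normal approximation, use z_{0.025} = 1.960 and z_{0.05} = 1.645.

For a one-sample test: n = ((z_{α/2} + z_β) / d)².
z_{α/2} + z_β = 1.960 + 1.645 = 3.605.
n = (3.605 / 1.05)² = 3.433² = 11.79.
Round up.

n = 12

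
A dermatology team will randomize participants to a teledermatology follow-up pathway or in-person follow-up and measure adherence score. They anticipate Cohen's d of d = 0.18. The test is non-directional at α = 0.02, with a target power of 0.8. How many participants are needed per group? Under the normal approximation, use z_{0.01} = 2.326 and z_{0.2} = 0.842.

n = 620 per group

For two independent groups with equal n: n = 2·((z_{α/2} + z_β) / d)².
z_{α/2} + z_β = 2.326 + 0.842 = 3.168.
n = 2 × (3.168 / 0.18)² = 2 × 17.600² = 2 × 309.76 = 619.5.
Round up to the next whole participant.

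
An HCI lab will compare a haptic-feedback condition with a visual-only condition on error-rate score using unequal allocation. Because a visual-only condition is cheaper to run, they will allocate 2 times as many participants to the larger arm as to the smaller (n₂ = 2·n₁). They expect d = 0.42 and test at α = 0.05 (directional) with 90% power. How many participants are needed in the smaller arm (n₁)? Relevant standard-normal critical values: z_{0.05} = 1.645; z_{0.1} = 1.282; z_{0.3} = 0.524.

With allocation ratio k = n₂/n₁ = 2, Var(x̄₁−x̄₂) = σ²(1/n₁ + 1/(k·n₁)) = σ²·(k+1)/(k·n₁).
So n₁ = (1 + 1/k)·((z_{α} + z_β)/d)² = 1.500 × (2.927/0.42)².
n₁ = 1.500 × 48.57 = 72.9.
Round up: n₁ = 73, giving n₂ = 2 × 73 = 146.

n₁ = 73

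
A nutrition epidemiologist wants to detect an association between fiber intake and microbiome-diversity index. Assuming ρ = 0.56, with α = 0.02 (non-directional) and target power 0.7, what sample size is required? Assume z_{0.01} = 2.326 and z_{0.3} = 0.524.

Fisher's z: C = ½·ln((1+r)/(1−r)) = ½·ln(3.5455) = 0.6328.
n = ((z_{α/2} + z_β)/C)² + 3.
(2.326 + 0.524) / 0.6328 = 2.850 / 0.6328 = 4.504.
n = 4.504² + 3 = 20.28 + 3 = 23.3.
Round up.

n = 24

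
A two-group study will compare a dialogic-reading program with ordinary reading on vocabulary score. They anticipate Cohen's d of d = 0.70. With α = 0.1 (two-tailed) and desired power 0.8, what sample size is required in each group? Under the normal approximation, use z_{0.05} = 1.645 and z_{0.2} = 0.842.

n = 26 per group

For two independent groups with equal n: n = 2·((z_{α/2} + z_β) / d)².
z_{α/2} + z_β = 1.645 + 0.842 = 2.487.
n = 2 × (2.487 / 0.70)² = 2 × 3.553² = 2 × 12.62 = 25.2.
Round up to the next whole participant.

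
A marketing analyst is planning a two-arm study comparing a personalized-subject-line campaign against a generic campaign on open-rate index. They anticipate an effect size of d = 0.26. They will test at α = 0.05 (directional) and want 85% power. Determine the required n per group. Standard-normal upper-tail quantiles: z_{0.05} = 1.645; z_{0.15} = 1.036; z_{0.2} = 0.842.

n = 213 per group

For two independent groups with equal n: n = 2·((z_{α} + z_β) / d)².
z_{α} + z_β = 1.645 + 1.036 = 2.681.
n = 2 × (2.681 / 0.26)² = 2 × 10.312² = 2 × 106.33 = 212.7.
Round up to the next whole participant.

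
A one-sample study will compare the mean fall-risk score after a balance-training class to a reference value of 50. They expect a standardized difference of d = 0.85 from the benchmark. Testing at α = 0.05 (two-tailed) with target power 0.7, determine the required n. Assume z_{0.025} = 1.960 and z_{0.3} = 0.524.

For a one-sample test: n = ((z_{α/2} + z_β) / d)².
z_{α/2} + z_β = 1.960 + 0.524 = 2.484.
n = (2.484 / 0.85)² = 2.922² = 8.54.
Round up.

n = 9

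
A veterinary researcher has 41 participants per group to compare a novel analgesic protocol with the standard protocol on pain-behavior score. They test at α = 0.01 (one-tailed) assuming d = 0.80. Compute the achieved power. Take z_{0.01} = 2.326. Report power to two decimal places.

For two equal groups, power = Φ(d·√(n/2) − z_{α}).
d·√(n/2) = 0.80 × √(41/2) = 0.80 × 4.528 = 3.622.
z_β = 3.622 − 2.326 = 1.296.
Power = Φ(1.296) = 0.903.

power ≈ 0.90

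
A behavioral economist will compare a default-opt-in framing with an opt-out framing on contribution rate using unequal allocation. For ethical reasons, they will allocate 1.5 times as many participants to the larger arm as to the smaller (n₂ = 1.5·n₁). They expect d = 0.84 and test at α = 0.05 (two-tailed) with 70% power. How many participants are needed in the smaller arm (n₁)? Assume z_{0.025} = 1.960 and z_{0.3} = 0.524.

n₁ = 15

With allocation ratio k = n₂/n₁ = 1.5, Var(x̄₁−x̄₂) = σ²(1/n₁ + 1/(k·n₁)) = σ²·(k+1)/(k·n₁).
So n₁ = (1 + 1/k)·((z_{α/2} + z_β)/d)² = 1.667 × (2.484/0.84)².
n₁ = 1.667 × 8.74 = 14.6.
Round up: n₁ = 15, giving n₂ = ⌈1.5 × 15⌉ = ⌈22.5⌉ = 23.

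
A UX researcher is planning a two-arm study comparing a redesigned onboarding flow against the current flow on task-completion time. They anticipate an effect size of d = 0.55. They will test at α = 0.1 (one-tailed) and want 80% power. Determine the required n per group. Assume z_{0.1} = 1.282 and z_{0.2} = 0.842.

n = 30 per group

For two independent groups with equal n: n = 2·((z_{α} + z_β) / d)².
z_{α} + z_β = 1.282 + 0.842 = 2.124.
n = 2 × (2.124 / 0.55)² = 2 × 3.862² = 2 × 14.91 = 29.8.
Round up to the next whole participant.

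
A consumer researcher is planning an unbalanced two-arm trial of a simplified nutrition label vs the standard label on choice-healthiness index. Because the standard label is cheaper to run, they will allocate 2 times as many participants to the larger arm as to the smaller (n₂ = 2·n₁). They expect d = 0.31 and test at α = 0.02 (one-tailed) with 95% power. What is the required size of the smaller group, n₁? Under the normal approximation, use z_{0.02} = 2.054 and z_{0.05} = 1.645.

With allocation ratio k = n₂/n₁ = 2, Var(x̄₁−x̄₂) = σ²(1/n₁ + 1/(k·n₁)) = σ²·(k+1)/(k·n₁).
So n₁ = (1 + 1/k)·((z_{α} + z_β)/d)² = 1.500 × (3.699/0.31)².
n₁ = 1.500 × 142.38 = 213.6.
Round up: n₁ = 214, giving n₂ = 2 × 214 = 428.

n₁ = 214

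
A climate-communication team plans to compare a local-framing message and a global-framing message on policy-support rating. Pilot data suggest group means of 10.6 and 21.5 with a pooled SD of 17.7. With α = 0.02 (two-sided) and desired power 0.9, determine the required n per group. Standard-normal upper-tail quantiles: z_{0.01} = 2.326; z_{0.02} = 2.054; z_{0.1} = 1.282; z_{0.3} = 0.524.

Cohen's d = |M₁ − M₂| / SD_pooled = |10.6 − 21.5| / 17.7 = 10.9 / 17.7 = 0.616.
For two independent groups with equal n: n = 2·((z_{α/2} + z_β) / d)².
z_{α/2} + z_β = 2.326 + 1.282 = 3.608.
n = 2 × (3.608 / 0.616)² = 2 × 5.857² = 2 × 34.31 = 68.6.
Round up to the next whole participant.

n = 69 per group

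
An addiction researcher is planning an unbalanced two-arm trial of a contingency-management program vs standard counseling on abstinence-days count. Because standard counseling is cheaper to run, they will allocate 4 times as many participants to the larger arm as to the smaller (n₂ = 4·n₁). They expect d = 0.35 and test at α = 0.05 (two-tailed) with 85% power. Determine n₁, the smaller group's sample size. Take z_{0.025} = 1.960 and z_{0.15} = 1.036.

n₁ = 92

With allocation ratio k = n₂/n₁ = 4, Var(x̄₁−x̄₂) = σ²(1/n₁ + 1/(k·n₁)) = σ²·(k+1)/(k·n₁).
So n₁ = (1 + 1/k)·((z_{α/2} + z_β)/d)² = 1.250 × (2.996/0.35)².
n₁ = 1.250 × 73.27 = 91.6.
Round up: n₁ = 92, giving n₂ = 4 × 92 = 368.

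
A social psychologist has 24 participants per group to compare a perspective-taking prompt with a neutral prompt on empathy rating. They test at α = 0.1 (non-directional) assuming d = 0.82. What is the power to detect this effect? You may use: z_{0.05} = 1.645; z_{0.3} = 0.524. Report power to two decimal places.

power ≈ 0.88

For two equal groups, power = Φ(d·√(n/2) − z_{α/2}).
d·√(n/2) = 0.82 × √(24/2) = 0.82 × 3.464 = 2.841.
z_β = 2.841 − 1.645 = 1.196.
Power = Φ(1.196) = 0.884.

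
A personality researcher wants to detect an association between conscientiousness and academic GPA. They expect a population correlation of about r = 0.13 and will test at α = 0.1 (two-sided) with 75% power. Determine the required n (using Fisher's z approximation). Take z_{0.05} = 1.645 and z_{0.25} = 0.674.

n = 318

Fisher's z: C = ½·ln((1+r)/(1−r)) = ½·ln(1.2989) = 0.1307.
n = ((z_{α/2} + z_β)/C)² + 3.
(1.645 + 0.674) / 0.1307 = 2.319 / 0.1307 = 17.743.
n = 17.743² + 3 = 314.81 + 3 = 317.8.
Round up.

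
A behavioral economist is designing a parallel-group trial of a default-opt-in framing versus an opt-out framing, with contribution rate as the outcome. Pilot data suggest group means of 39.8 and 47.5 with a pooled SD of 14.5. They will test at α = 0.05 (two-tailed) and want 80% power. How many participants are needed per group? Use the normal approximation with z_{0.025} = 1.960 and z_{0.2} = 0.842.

Cohen's d = |M₁ − M₂| / SD_pooled = |39.8 − 47.5| / 14.5 = 7.7 / 14.5 = 0.531.
For two independent groups with equal n: n = 2·((z_{α/2} + z_β) / d)².
z_{α/2} + z_β = 1.960 + 0.842 = 2.802.
n = 2 × (2.802 / 0.531)² = 2 × 5.277² = 2 × 27.84 = 55.7.
Round up to the next whole participant.

n = 56 per group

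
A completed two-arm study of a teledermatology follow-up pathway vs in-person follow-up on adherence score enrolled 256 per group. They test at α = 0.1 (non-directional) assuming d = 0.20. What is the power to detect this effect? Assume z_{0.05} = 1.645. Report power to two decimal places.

For two equal groups, power = Φ(d·√(n/2) − z_{α/2}).
d·√(n/2) = 0.20 × √(256/2) = 0.20 × 11.314 = 2.263.
z_β = 2.263 − 1.645 = 0.618.
Power = Φ(0.618) = 0.732.

power ≈ 0.73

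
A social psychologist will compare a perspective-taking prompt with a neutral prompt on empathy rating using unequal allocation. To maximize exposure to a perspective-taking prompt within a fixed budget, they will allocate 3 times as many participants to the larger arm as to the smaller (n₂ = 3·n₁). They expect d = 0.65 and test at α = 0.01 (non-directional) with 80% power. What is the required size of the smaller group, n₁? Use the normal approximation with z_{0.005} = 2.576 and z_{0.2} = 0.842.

n₁ = 37

With allocation ratio k = n₂/n₁ = 3, Var(x̄₁−x̄₂) = σ²(1/n₁ + 1/(k·n₁)) = σ²·(k+1)/(k·n₁).
So n₁ = (1 + 1/k)·((z_{α/2} + z_β)/d)² = 1.333 × (3.418/0.65)².
n₁ = 1.333 × 27.65 = 36.9.
Round up: n₁ = 37, giving n₂ = 3 × 37 = 111.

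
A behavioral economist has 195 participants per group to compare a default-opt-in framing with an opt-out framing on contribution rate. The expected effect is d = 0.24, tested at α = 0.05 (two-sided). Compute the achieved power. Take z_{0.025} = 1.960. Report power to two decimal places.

power ≈ 0.66

For two equal groups, power = Φ(d·√(n/2) − z_{α/2}).
d·√(n/2) = 0.24 × √(195/2) = 0.24 × 9.874 = 2.370.
z_β = 2.370 − 1.960 = 0.410.
Power = Φ(0.410) = 0.659.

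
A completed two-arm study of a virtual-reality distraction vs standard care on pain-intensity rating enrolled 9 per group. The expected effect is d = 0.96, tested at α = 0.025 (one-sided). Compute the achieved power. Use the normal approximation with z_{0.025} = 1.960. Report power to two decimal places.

For two equal groups, power = Φ(d·√(n/2) − z_{α}).
d·√(n/2) = 0.96 × √(9/2) = 0.96 × 2.121 = 2.036.
z_β = 2.036 − 1.960 = 0.076.
Power = Φ(0.076) = 0.530.

power ≈ 0.53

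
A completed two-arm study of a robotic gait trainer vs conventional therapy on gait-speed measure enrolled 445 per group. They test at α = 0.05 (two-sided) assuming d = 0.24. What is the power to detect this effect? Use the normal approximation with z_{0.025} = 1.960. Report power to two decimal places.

For two equal groups, power = Φ(d·√(n/2) − z_{α/2}).
d·√(n/2) = 0.24 × √(445/2) = 0.24 × 14.916 = 3.580.
z_β = 3.580 − 1.960 = 1.620.
Power = Φ(1.620) = 0.947.

power ≈ 0.95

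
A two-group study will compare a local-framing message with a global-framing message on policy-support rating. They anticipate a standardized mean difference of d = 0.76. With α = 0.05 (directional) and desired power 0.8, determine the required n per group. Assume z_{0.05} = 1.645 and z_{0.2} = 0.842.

n = 22 per group

For two independent groups with equal n: n = 2·((z_{α} + z_β) / d)².
z_{α} + z_β = 1.645 + 0.842 = 2.487.
n = 2 × (2.487 / 0.76)² = 2 × 3.272² = 2 × 10.71 = 21.4.
Round up to the next whole participant.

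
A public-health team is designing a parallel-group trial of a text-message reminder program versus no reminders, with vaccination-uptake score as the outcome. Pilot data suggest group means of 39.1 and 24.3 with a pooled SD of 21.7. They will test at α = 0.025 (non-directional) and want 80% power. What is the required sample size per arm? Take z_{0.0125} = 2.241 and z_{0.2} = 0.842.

Cohen's d = |M₁ − M₂| / SD_pooled = |39.1 − 24.3| / 21.7 = 14.8 / 21.7 = 0.682.
For two independent groups with equal n: n = 2·((z_{α/2} + z_β) / d)².
z_{α/2} + z_β = 2.241 + 0.842 = 3.083.
n = 2 × (3.083 / 0.682)² = 2 × 4.521² = 2 × 20.44 = 40.9.
Round up to the next whole participant.

n = 41 per group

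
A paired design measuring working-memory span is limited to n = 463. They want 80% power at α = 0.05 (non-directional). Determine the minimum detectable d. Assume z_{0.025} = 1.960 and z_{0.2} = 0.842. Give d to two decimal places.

For a single sample (or paired design) of n = 463: d_min = (z_{α/2} + z_β)/√n.
z-sum = 1.960 + 0.842 = 2.802.
d_min = 2.802 / √463 = 2.802 / 21.517 = 0.130.

d_min ≈ 0.13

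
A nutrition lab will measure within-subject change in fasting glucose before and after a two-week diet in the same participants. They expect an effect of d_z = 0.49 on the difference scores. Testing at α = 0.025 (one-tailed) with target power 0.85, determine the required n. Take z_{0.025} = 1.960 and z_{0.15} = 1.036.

For a paired (one-sample on differences) test: n = ((z_{α} + z_β) / d)².
z_{α} + z_β = 1.960 + 1.036 = 2.996.
n = (2.996 / 0.49)² = 6.114² = 37.38.
Round up.

n = 38 pairs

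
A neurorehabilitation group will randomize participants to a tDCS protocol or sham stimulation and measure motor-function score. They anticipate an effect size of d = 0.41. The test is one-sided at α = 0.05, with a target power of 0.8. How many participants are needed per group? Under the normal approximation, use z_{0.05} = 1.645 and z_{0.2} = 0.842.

n = 74 per group

For two independent groups with equal n: n = 2·((z_{α} + z_β) / d)².
z_{α} + z_β = 1.645 + 0.842 = 2.487.
n = 2 × (2.487 / 0.41)² = 2 × 6.066² = 2 × 36.79 = 73.6.
Round up to the next whole participant.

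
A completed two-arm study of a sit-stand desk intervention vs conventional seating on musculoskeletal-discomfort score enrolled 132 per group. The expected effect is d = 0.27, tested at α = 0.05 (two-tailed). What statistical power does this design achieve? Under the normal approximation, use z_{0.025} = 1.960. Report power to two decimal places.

For two equal groups, power = Φ(d·√(n/2) − z_{α/2}).
d·√(n/2) = 0.27 × √(132/2) = 0.27 × 8.124 = 2.193.
z_β = 2.193 − 1.960 = 0.233.
Power = Φ(0.233) = 0.592.

power ≈ 0.59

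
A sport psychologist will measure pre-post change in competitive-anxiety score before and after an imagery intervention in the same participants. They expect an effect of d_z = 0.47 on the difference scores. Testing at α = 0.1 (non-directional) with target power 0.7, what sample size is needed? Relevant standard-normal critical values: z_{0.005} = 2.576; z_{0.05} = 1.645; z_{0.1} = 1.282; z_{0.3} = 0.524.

For a paired (one-sample on differences) test: n = ((z_{α/2} + z_β) / d)².
z_{α/2} + z_β = 1.645 + 0.524 = 2.169.
n = (2.169 / 0.47)² = 4.615² = 21.30.
Round up.

n = 22 pairs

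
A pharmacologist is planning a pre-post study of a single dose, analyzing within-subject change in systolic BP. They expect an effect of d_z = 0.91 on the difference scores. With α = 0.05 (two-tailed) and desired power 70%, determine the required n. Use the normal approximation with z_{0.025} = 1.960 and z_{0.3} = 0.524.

For a paired (one-sample on differences) test: n = ((z_{α/2} + z_β) / d)².
z_{α/2} + z_β = 1.960 + 0.524 = 2.484.
n = (2.484 / 0.91)² = 2.730² = 7.45.
Round up.

n = 8 pairs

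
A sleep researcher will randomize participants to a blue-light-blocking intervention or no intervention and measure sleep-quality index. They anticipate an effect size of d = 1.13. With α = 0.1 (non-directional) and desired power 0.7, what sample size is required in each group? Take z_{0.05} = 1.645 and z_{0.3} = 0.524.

For two independent groups with equal n: n = 2·((z_{α/2} + z_β) / d)².
z_{α/2} + z_β = 1.645 + 0.524 = 2.169.
n = 2 × (2.169 / 1.13)² = 2 × 1.919² = 2 × 3.68 = 7.4.
Round up to the next whole participant.

n = 8 per group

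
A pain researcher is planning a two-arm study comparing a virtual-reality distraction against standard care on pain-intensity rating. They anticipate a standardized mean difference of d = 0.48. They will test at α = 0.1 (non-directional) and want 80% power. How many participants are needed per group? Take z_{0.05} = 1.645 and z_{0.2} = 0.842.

For two independent groups with equal n: n = 2·((z_{α/2} + z_β) / d)².
z_{α/2} + z_β = 1.645 + 0.842 = 2.487.
n = 2 × (2.487 / 0.48)² = 2 × 5.181² = 2 × 26.85 = 53.7.
Round up to the next whole participant.

n = 54 per group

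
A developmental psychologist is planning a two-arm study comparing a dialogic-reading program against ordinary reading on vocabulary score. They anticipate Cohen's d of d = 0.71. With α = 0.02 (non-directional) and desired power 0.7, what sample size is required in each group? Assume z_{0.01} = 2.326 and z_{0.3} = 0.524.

For two independent groups with equal n: n = 2·((z_{α/2} + z_β) / d)².
z_{α/2} + z_β = 2.326 + 0.524 = 2.850.
n = 2 × (2.850 / 0.71)² = 2 × 4.014² = 2 × 16.11 = 32.2.
Round up to the next whole participant.

n = 33 per group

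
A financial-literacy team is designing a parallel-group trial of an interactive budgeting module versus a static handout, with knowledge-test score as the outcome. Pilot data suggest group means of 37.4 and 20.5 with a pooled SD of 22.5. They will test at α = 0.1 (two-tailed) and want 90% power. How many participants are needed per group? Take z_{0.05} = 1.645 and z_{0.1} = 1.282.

n = 31 per group

Cohen's d = |M₁ − M₂| / SD_pooled = |37.4 − 20.5| / 22.5 = 16.9 / 22.5 = 0.751.
For two independent groups with equal n: n = 2·((z_{α/2} + z_β) / d)².
z_{α/2} + z_β = 1.645 + 1.282 = 2.927.
n = 2 × (2.927 / 0.751)² = 2 × 3.897² = 2 × 15.19 = 30.4.
Round up to the next whole participant.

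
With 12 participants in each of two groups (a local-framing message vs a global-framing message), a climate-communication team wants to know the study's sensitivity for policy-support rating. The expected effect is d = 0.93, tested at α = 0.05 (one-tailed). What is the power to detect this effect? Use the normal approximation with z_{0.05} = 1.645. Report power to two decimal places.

power ≈ 0.74

For two equal groups, power = Φ(d·√(n/2) − z_{α}).
d·√(n/2) = 0.93 × √(12/2) = 0.93 × 2.449 = 2.278.
z_β = 2.278 − 1.645 = 0.633.
Power = Φ(0.633) = 0.737.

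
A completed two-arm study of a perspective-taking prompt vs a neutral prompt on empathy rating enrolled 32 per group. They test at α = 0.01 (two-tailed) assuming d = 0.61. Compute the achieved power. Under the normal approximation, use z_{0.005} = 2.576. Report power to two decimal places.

For two equal groups, power = Φ(d·√(n/2) − z_{α/2}).
d·√(n/2) = 0.61 × √(32/2) = 0.61 × 4.000 = 2.440.
z_β = 2.440 − 2.576 = -0.136.
Power = Φ(-0.136) = 0.446.

power ≈ 0.45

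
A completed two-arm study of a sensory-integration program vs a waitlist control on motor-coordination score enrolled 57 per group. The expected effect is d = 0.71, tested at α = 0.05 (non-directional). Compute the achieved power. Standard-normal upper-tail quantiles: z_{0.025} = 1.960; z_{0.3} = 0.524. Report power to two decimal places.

power ≈ 0.97

For two equal groups, power = Φ(d·√(n/2) − z_{α/2}).
d·√(n/2) = 0.71 × √(57/2) = 0.71 × 5.339 = 3.790.
z_β = 3.790 − 1.960 = 1.830.
Power = Φ(1.830) = 0.966.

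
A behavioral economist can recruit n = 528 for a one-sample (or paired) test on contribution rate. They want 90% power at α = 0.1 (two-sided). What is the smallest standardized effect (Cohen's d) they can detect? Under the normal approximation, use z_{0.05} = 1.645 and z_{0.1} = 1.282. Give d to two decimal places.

d_min ≈ 0.13

For a single sample (or paired design) of n = 528: d_min = (z_{α/2} + z_β)/√n.
z-sum = 1.645 + 1.282 = 2.927.
d_min = 2.927 / √528 = 2.927 / 22.978 = 0.127.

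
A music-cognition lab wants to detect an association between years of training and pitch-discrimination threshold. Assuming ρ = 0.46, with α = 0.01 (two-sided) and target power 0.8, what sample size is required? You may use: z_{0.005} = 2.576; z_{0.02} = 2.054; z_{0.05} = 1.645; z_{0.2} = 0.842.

Fisher's z: C = ½·ln((1+r)/(1−r)) = ½·ln(2.7037) = 0.4973.
n = ((z_{α/2} + z_β)/C)² + 3.
(2.576 + 0.842) / 0.4973 = 3.418 / 0.4973 = 6.873.
n = 6.873² + 3 = 47.24 + 3 = 50.2.
Round up.

n = 51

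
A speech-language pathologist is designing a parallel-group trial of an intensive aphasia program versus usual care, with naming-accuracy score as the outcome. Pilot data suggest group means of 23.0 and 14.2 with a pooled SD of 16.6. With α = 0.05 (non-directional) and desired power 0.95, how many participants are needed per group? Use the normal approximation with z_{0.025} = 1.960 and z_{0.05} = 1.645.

Cohen's d = |M₁ − M₂| / SD_pooled = |23.0 − 14.2| / 16.6 = 8.8 / 16.6 = 0.530.
For two independent groups with equal n: n = 2·((z_{α/2} + z_β) / d)².
z_{α/2} + z_β = 1.960 + 1.645 = 3.605.
n = 2 × (3.605 / 0.530)² = 2 × 6.802² = 2 × 46.27 = 92.5.
Round up to the next whole participant.

n = 93 per group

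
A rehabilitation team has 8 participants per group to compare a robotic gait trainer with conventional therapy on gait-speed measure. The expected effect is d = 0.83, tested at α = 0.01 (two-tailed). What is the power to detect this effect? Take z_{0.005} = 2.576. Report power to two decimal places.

For two equal groups, power = Φ(d·√(n/2) − z_{α/2}).
d·√(n/2) = 0.83 × √(8/2) = 0.83 × 2.000 = 1.660.
z_β = 1.660 − 2.576 = -0.916.
Power = Φ(-0.916) = 0.180.

power ≈ 0.18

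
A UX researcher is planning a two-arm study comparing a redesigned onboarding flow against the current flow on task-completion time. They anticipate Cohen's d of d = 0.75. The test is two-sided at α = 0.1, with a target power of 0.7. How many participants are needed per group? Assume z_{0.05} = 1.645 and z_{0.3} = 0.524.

For two independent groups with equal n: n = 2·((z_{α/2} + z_β) / d)².
z_{α/2} + z_β = 1.645 + 0.524 = 2.169.
n = 2 × (2.169 / 0.75)² = 2 × 2.892² = 2 × 8.36 = 16.7.
Round up to the next whole participant.

n = 17 per group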